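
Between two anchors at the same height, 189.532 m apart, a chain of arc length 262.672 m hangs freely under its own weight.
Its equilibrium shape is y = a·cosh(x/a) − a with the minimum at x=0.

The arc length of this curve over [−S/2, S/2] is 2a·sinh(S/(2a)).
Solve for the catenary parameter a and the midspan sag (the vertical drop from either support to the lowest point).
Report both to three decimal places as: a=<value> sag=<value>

a=65.605 sag=81.205

seed: a₀ = √(S³/(24(L−S))) = √(189.532³/(24·73.140)) = 62.278869
iter 1: u=1.521640  f(a)=+8.949e+00  f'(a)=-2.940e+00  a ← 62.278869 − (+8.949e+00/-2.940e+00) = 65.323353
iter 2: u=1.450722  f(a)=+6.981e-01  f'(a)=-2.497e+00  a ← 65.323353 − (+6.981e-01/-2.497e+00) = 65.602892
iter 3: u=1.444540  f(a)=+5.042e-03  f'(a)=-2.461e+00  a ← 65.602892 − (+5.042e-03/-2.461e+00) = 65.604941
iter 4: u=1.444495  f(a)=+2.672e-07  f'(a)=-2.461e+00  a ← 65.604941 − (+2.672e-07/-2.461e+00) = 65.604941
iter 5: u=1.444495  f(a)=+5.684e-14  f'(a)=-2.461e+00  a ← 65.604941 − (+5.684e-14/-2.461e+00) = 65.604941
converged: |Δa| < 1e-12 after 5 iterations
sag = a·(cosh(S/(2a)) − 1) = 65.604941·(cosh(1.444495) − 1) = 81.204981
T_max/T_min = cosh(S/(2a)) = 2.237788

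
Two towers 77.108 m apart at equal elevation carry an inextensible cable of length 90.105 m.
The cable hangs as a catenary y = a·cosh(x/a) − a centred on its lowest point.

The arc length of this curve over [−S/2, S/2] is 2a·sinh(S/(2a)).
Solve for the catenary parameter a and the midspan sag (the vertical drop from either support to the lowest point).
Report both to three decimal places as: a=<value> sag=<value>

a=39.271 sag=20.495

seed: a₀ = √(S³/(24(L−S))) = √(77.108³/(24·12.997)) = 38.337340
iter 1: u=1.005651  f(a)=+6.733e-01  f'(a)=-7.491e-01  a ← 38.337340 − (+6.733e-01/-7.491e-01) = 39.236071
iter 2: u=0.982616  f(a)=+2.440e-02  f'(a)=-6.957e-01  a ← 39.236071 − (+2.440e-02/-6.957e-01) = 39.271146
iter 3: u=0.981739  f(a)=+3.473e-05  f'(a)=-6.937e-01  a ← 39.271146 − (+3.473e-05/-6.937e-01) = 39.271197
iter 4: u=0.981737  f(a)=+7.057e-11  f'(a)=-6.937e-01  a ← 39.271197 − (+7.057e-11/-6.937e-01) = 39.271197
iter 5: u=0.981737  f(a)=-4.263e-14  f'(a)=-6.937e-01  a ← 39.271197 − (-4.263e-14/-6.937e-01) = 39.271197
converged: |Δa| < 1e-12 after 5 iterations
sag = a·(cosh(S/(2a)) − 1) = 39.271197·(cosh(0.981737) − 1) = 20.494635
T_max/T_min = cosh(S/(2a)) = 1.521874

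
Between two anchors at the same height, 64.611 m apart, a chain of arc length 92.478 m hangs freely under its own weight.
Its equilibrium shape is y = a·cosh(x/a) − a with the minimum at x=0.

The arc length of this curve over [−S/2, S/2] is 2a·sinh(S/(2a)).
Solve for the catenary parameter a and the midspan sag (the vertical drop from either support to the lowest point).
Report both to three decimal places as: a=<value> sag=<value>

a=21.271 sag=29.626

seed: a₀ = √(S³/(24(L−S))) = √(64.611³/(24·27.867)) = 20.082093
iter 1: u=1.608672  f(a)=+3.836e+00  f'(a)=-3.563e+00  a ← 20.082093 − (+3.836e+00/-3.563e+00) = 21.158689
iter 2: u=1.526820  f(a)=+3.301e-01  f'(a)=-2.974e+00  a ← 21.158689 − (+3.301e-01/-2.974e+00) = 21.269673
iter 3: u=1.518853  f(a)=+2.952e-03  f'(a)=-2.921e+00  a ← 21.269673 − (+2.952e-03/-2.921e+00) = 21.270684
iter 4: u=1.518781  f(a)=+2.408e-07  f'(a)=-2.921e+00  a ← 21.270684 − (+2.408e-07/-2.921e+00) = 21.270684
iter 5: u=1.518781  f(a)=+1.421e-14  f'(a)=-2.921e+00  a ← 21.270684 − (+1.421e-14/-2.921e+00) = 21.270684
converged: |Δa| < 1e-12 after 5 iterations
sag = a·(cosh(S/(2a)) − 1) = 21.270684·(cosh(1.518781) − 1) = 29.626144
T_max/T_min = cosh(S/(2a)) = 2.392816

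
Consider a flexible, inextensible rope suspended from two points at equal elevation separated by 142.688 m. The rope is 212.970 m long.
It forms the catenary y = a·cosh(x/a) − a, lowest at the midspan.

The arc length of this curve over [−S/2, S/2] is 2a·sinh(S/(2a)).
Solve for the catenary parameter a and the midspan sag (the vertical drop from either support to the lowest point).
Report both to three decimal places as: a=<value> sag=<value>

seed: a₀ = √(S³/(24(L−S))) = √(142.688³/(24·70.282)) = 41.500516
iter 1: u=1.719111  f(a)=+1.115e+01  f'(a)=-4.500e+00  a ← 41.500516 − (+1.115e+01/-4.500e+00) = 43.977804
iter 2: u=1.622273  f(a)=+1.076e+00  f'(a)=-3.669e+00  a ← 43.977804 − (+1.076e+00/-3.669e+00) = 44.271072
iter 3: u=1.611526  f(a)=+1.239e-02  f'(a)=-3.585e+00  a ← 44.271072 − (+1.239e-02/-3.585e+00) = 44.274529
iter 4: u=1.611401  f(a)=+1.686e-06  f'(a)=-3.584e+00  a ← 44.274529 − (+1.686e-06/-3.584e+00) = 44.274529
iter 5: u=1.611401  f(a)=+2.842e-14  f'(a)=-3.584e+00  a ← 44.274529 − (+2.842e-14/-3.584e+00) = 44.274529
converged: |Δa| < 1e-12 after 5 iterations
sag = a·(cosh(S/(2a)) − 1) = 44.274529·(cosh(1.611401) − 1) = 71.048015
T_max/T_min = cosh(S/(2a)) = 2.604715

a=44.275 sag=71.048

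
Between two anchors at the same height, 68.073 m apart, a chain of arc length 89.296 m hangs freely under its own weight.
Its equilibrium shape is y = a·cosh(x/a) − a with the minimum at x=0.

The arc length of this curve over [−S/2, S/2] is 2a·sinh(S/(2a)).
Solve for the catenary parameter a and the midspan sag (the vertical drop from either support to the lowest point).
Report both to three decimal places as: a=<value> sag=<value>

seed: a₀ = √(S³/(24(L−S))) = √(68.073³/(24·21.223)) = 24.885899
iter 1: u=1.367702  f(a)=+2.076e+00  f'(a)=-2.047e+00  a ← 24.885899 − (+2.076e+00/-2.047e+00) = 25.900064
iter 2: u=1.314147  f(a)=+1.336e-01  f'(a)=-1.791e+00  a ← 25.900064 − (+1.336e-01/-1.791e+00) = 25.974680
iter 3: u=1.310372  f(a)=+6.381e-04  f'(a)=-1.774e+00  a ← 25.974680 − (+6.381e-04/-1.774e+00) = 25.975039
iter 4: u=1.310354  f(a)=+1.471e-08  f'(a)=-1.774e+00  a ← 25.975039 − (+1.471e-08/-1.774e+00) = 25.975039
iter 5: u=1.310354  f(a)=+0.000e+00  f'(a)=-1.774e+00  a ← 25.975039 − (+0.000e+00/-1.774e+00) = 25.975039
converged: |Δa| < 1e-12 after 5 iterations
sag = a·(cosh(S/(2a)) − 1) = 25.975039·(cosh(1.310354) − 1) = 25.679066
T_max/T_min = cosh(S/(2a)) = 1.988605

a=25.975 sag=25.679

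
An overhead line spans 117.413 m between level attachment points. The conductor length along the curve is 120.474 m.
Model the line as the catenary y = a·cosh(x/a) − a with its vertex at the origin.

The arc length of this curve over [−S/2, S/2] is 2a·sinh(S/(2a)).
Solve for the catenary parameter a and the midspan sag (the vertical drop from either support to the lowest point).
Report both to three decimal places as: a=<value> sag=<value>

a=149.012 sag=11.715

seed: a₀ = √(S³/(24(L−S))) = √(117.413³/(24·3.061)) = 148.435231
iter 1: u=0.395502  f(a)=+2.403e-02  f'(a)=-4.189e-02  a ← 148.435231 − (+2.403e-02/-4.189e-02) = 149.008839
iter 2: u=0.393980  f(a)=+1.400e-04  f'(a)=-4.141e-02  a ← 149.008839 − (+1.400e-04/-4.141e-02) = 149.012220
iter 3: u=0.393971  f(a)=+4.814e-09  f'(a)=-4.140e-02  a ← 149.012220 − (+4.814e-09/-4.140e-02) = 149.012220
iter 4: u=0.393971  f(a)=-1.421e-14  f'(a)=-4.140e-02  a ← 149.012220 − (-1.421e-14/-4.140e-02) = 149.012220
converged: |Δa| < 1e-12 after 4 iterations
sag = a·(cosh(S/(2a)) − 1) = 149.012220·(cosh(0.393971) − 1) = 11.714685
T_max/T_min = cosh(S/(2a)) = 1.078616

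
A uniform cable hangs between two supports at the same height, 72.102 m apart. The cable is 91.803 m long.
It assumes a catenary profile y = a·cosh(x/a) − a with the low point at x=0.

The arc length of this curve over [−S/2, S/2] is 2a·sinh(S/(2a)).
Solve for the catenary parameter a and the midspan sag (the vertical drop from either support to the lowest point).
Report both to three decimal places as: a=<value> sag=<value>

a=29.244 sag=25.182

seed: a₀ = √(S³/(24(L−S))) = √(72.102³/(24·19.701)) = 28.156016
iter 1: u=1.280401  f(a)=+1.679e+00  f'(a)=-1.643e+00  a ← 28.156016 − (+1.679e+00/-1.643e+00) = 29.178371
iter 2: u=1.235538  f(a)=+9.580e-02  f'(a)=-1.460e+00  a ← 29.178371 − (+9.580e-02/-1.460e+00) = 29.243985
iter 3: u=1.232766  f(a)=+3.535e-04  f'(a)=-1.449e+00  a ← 29.243985 − (+3.535e-04/-1.449e+00) = 29.244229
iter 4: u=1.232756  f(a)=+4.853e-09  f'(a)=-1.449e+00  a ← 29.244229 − (+4.853e-09/-1.449e+00) = 29.244229
iter 5: u=1.232756  f(a)=-1.421e-14  f'(a)=-1.449e+00  a ← 29.244229 − (-1.421e-14/-1.449e+00) = 29.244229
converged: |Δa| < 1e-12 after 5 iterations
sag = a·(cosh(S/(2a)) − 1) = 29.244229·(cosh(1.232756) − 1) = 25.181616
T_max/T_min = cosh(S/(2a)) = 1.861080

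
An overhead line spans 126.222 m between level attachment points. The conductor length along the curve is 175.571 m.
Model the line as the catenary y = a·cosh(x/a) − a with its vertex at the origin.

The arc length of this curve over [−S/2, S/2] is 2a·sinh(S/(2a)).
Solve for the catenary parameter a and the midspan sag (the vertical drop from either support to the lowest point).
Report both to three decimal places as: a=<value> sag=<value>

seed: a₀ = √(S³/(24(L−S))) = √(126.222³/(24·49.349)) = 41.205747
iter 1: u=1.531607  f(a)=+6.122e+00  f'(a)=-3.006e+00  a ← 41.205747 − (+6.122e+00/-3.006e+00) = 43.242213
iter 2: u=1.459477  f(a)=+4.831e-01  f'(a)=-2.549e+00  a ← 43.242213 − (+4.831e-01/-2.549e+00) = 43.431755
iter 3: u=1.453107  f(a)=+3.578e-03  f'(a)=-2.511e+00  a ← 43.431755 − (+3.578e-03/-2.511e+00) = 43.433180
iter 4: u=1.453060  f(a)=+1.995e-07  f'(a)=-2.511e+00  a ← 43.433180 − (+1.995e-07/-2.511e+00) = 43.433180
iter 5: u=1.453060  f(a)=+0.000e+00  f'(a)=-2.511e+00  a ← 43.433180 − (+0.000e+00/-2.511e+00) = 43.433180
converged: |Δa| < 1e-12 after 5 iterations
sag = a·(cosh(S/(2a)) − 1) = 43.433180·(cosh(1.453060) − 1) = 54.509329
T_max/T_min = cosh(S/(2a)) = 2.255016

a=43.433 sag=54.509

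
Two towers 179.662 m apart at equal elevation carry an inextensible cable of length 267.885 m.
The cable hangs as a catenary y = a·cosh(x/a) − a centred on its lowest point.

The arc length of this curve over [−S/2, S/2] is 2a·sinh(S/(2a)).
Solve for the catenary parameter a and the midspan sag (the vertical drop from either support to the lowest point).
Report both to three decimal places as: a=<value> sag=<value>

a=55.823 sag=89.287

seed: a₀ = √(S³/(24(L−S))) = √(179.662³/(24·88.223)) = 52.334468
iter 1: u=1.716479  f(a)=+1.395e+01  f'(a)=-4.475e+00  a ← 52.334468 − (+1.395e+01/-4.475e+00) = 55.450835
iter 2: u=1.620012  f(a)=+1.343e+00  f'(a)=-3.652e+00  a ← 55.450835 − (+1.343e+00/-3.652e+00) = 55.818582
iter 3: u=1.609339  f(a)=+1.538e-02  f'(a)=-3.568e+00  a ← 55.818582 − (+1.538e-02/-3.568e+00) = 55.822891
iter 4: u=1.609214  f(a)=+2.067e-06  f'(a)=-3.567e+00  a ← 55.822891 − (+2.067e-06/-3.567e+00) = 55.822892
iter 5: u=1.609214  f(a)=+5.684e-14  f'(a)=-3.567e+00  a ← 55.822892 − (+5.684e-14/-3.567e+00) = 55.822892
converged: |Δa| < 1e-12 after 5 iterations
sag = a·(cosh(S/(2a)) − 1) = 55.822892·(cosh(1.609214) − 1) = 89.286683
T_max/T_min = cosh(S/(2a)) = 2.599464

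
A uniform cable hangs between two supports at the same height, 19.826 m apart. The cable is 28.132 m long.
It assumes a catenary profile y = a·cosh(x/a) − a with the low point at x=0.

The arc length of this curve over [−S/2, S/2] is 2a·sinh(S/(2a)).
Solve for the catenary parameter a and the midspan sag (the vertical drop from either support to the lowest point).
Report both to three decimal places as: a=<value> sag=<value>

a=6.613 sag=8.930

seed: a₀ = √(S³/(24(L−S))) = √(19.826³/(24·8.306)) = 6.252462
iter 1: u=1.585455  f(a)=+1.109e+00  f'(a)=-3.388e+00  a ← 6.252462 − (+1.109e+00/-3.388e+00) = 6.579730
iter 2: u=1.506597  f(a)=+9.299e-02  f'(a)=-2.841e+00  a ← 6.579730 − (+9.299e-02/-2.841e+00) = 6.612461
iter 3: u=1.499139  f(a)=+7.866e-04  f'(a)=-2.793e+00  a ← 6.612461 − (+7.866e-04/-2.793e+00) = 6.612743
iter 4: u=1.499075  f(a)=+5.734e-08  f'(a)=-2.793e+00  a ← 6.612743 − (+5.734e-08/-2.793e+00) = 6.612743
iter 5: u=1.499075  f(a)=+0.000e+00  f'(a)=-2.793e+00  a ← 6.612743 − (+0.000e+00/-2.793e+00) = 6.612743
converged: |Δa| < 1e-12 after 5 iterations
sag = a·(cosh(S/(2a)) − 1) = 6.612743·(cosh(1.499075) − 1) = 8.930124
T_max/T_min = cosh(S/(2a)) = 2.350442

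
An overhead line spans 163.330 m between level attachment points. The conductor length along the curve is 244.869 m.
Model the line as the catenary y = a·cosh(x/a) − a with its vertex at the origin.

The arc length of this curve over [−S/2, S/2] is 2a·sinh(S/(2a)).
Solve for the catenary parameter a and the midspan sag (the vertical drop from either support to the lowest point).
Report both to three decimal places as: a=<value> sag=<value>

a=50.379 sag=82.016

seed: a₀ = √(S³/(24(L−S))) = √(163.330³/(24·81.539)) = 47.185725
iter 1: u=1.730714  f(a)=+1.312e+01  f'(a)=-4.608e+00  a ← 47.185725 − (+1.312e+01/-4.608e+00) = 50.032723
iter 2: u=1.632232  f(a)=+1.281e+00  f'(a)=-3.749e+00  a ← 50.032723 − (+1.281e+00/-3.749e+00) = 50.374517
iter 3: u=1.621157  f(a)=+1.514e-02  f'(a)=-3.661e+00  a ← 50.374517 − (+1.514e-02/-3.661e+00) = 50.378652
iter 4: u=1.621024  f(a)=+2.168e-06  f'(a)=-3.659e+00  a ← 50.378652 − (+2.168e-06/-3.659e+00) = 50.378653
iter 5: u=1.621024  f(a)=+0.000e+00  f'(a)=-3.659e+00  a ← 50.378653 − (+0.000e+00/-3.659e+00) = 50.378653
converged: |Δa| < 1e-12 after 5 iterations
sag = a·(cosh(S/(2a)) − 1) = 50.378653·(cosh(1.621024) − 1) = 82.015514
T_max/T_min = cosh(S/(2a)) = 2.627981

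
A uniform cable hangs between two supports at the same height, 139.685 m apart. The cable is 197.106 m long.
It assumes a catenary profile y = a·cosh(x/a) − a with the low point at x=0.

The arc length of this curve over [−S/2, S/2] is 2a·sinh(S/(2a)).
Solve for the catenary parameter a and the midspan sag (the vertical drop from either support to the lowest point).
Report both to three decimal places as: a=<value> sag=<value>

a=46.990 sag=62.192

seed: a₀ = √(S³/(24(L−S))) = √(139.685³/(24·57.421)) = 44.471693
iter 1: u=1.570493  f(a)=+7.512e+00  f'(a)=-3.278e+00  a ← 44.471693 − (+7.512e+00/-3.278e+00) = 46.763228
iter 2: u=1.493535  f(a)=+6.196e-01  f'(a)=-2.758e+00  a ← 46.763228 − (+6.196e-01/-2.758e+00) = 46.987933
iter 3: u=1.486392  f(a)=+5.054e-03  f'(a)=-2.713e+00  a ← 46.987933 − (+5.054e-03/-2.713e+00) = 46.989797
iter 4: u=1.486333  f(a)=+3.423e-07  f'(a)=-2.712e+00  a ← 46.989797 − (+3.423e-07/-2.712e+00) = 46.989797
iter 5: u=1.486333  f(a)=+2.842e-14  f'(a)=-2.712e+00  a ← 46.989797 − (+2.842e-14/-2.712e+00) = 46.989797
converged: |Δa| < 1e-12 after 5 iterations
sag = a·(cosh(S/(2a)) − 1) = 46.989797·(cosh(1.486333) − 1) = 62.192321
T_max/T_min = cosh(S/(2a)) = 2.323528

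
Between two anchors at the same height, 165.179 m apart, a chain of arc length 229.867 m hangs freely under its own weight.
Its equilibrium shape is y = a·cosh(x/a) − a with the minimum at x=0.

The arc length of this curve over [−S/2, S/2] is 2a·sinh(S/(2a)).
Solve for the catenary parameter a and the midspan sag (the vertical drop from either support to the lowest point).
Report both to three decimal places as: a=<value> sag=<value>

a=56.795 sag=71.405

seed: a₀ = √(S³/(24(L−S))) = √(165.179³/(24·64.688)) = 53.878409
iter 1: u=1.532887  f(a)=+8.039e+00  f'(a)=-3.015e+00  a ← 53.878409 − (+8.039e+00/-3.015e+00) = 56.544905
iter 2: u=1.460600  f(a)=+6.354e-01  f'(a)=-2.556e+00  a ← 56.544905 − (+6.354e-01/-2.556e+00) = 56.793517
iter 3: u=1.454206  f(a)=+4.721e-03  f'(a)=-2.518e+00  a ← 56.793517 − (+4.721e-03/-2.518e+00) = 56.795392
iter 4: u=1.454158  f(a)=+2.649e-07  f'(a)=-2.517e+00  a ← 56.795392 − (+2.649e-07/-2.517e+00) = 56.795392
iter 5: u=1.454158  f(a)=+2.842e-14  f'(a)=-2.517e+00  a ← 56.795392 − (+2.842e-14/-2.517e+00) = 56.795392
converged: |Δa| < 1e-12 after 5 iterations
sag = a·(cosh(S/(2a)) − 1) = 56.795392·(cosh(1.454158) − 1) = 71.405333
T_max/T_min = cosh(S/(2a)) = 2.257238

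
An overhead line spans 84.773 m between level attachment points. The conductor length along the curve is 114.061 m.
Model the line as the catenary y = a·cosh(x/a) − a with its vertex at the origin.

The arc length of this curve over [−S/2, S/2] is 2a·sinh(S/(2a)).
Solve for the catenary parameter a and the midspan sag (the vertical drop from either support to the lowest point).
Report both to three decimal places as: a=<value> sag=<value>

a=30.858 sag=33.985

seed: a₀ = √(S³/(24(L−S))) = √(84.773³/(24·29.288)) = 29.439867
iter 1: u=1.439765  f(a)=+3.190e+00  f'(a)=-2.434e+00  a ← 29.439867 − (+3.190e+00/-2.434e+00) = 30.750462
iter 2: u=1.378402  f(a)=+2.254e-01  f'(a)=-2.101e+00  a ← 30.750462 − (+2.254e-01/-2.101e+00) = 30.857730
iter 3: u=1.373610  f(a)=+1.314e-03  f'(a)=-2.077e+00  a ← 30.857730 − (+1.314e-03/-2.077e+00) = 30.858363
iter 4: u=1.373582  f(a)=+4.526e-08  f'(a)=-2.076e+00  a ← 30.858363 − (+4.526e-08/-2.076e+00) = 30.858363
iter 5: u=1.373582  f(a)=-2.842e-14  f'(a)=-2.076e+00  a ← 30.858363 − (-2.842e-14/-2.076e+00) = 30.858363
converged: |Δa| < 1e-12 after 5 iterations
sag = a·(cosh(S/(2a)) − 1) = 30.858363·(cosh(1.373582) − 1) = 33.985423
T_max/T_min = cosh(S/(2a)) = 2.101336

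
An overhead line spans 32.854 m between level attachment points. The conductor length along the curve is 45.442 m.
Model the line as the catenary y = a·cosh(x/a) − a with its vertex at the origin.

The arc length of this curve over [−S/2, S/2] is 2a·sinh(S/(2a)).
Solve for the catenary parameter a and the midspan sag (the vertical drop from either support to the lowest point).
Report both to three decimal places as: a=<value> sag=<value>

seed: a₀ = √(S³/(24(L−S))) = √(32.854³/(24·12.588)) = 10.834238
iter 1: u=1.516212  f(a)=+1.529e+00  f'(a)=-2.904e+00  a ← 10.834238 − (+1.529e+00/-2.904e+00) = 11.360702
iter 2: u=1.445949  f(a)=+1.185e-01  f'(a)=-2.470e+00  a ← 11.360702 − (+1.185e-01/-2.470e+00) = 11.408683
iter 3: u=1.439868  f(a)=+8.441e-04  f'(a)=-2.434e+00  a ← 11.408683 − (+8.441e-04/-2.434e+00) = 11.409030
iter 4: u=1.439824  f(a)=+4.351e-08  f'(a)=-2.434e+00  a ← 11.409030 − (+4.351e-08/-2.434e+00) = 11.409030
iter 5: u=1.439824  f(a)=+0.000e+00  f'(a)=-2.434e+00  a ← 11.409030 − (+0.000e+00/-2.434e+00) = 11.409030
converged: |Δa| < 1e-12 after 5 iterations
sag = a·(cosh(S/(2a)) − 1) = 11.409030·(cosh(1.439824) − 1) = 14.015560
T_max/T_min = cosh(S/(2a)) = 2.228462

a=11.409 sag=14.016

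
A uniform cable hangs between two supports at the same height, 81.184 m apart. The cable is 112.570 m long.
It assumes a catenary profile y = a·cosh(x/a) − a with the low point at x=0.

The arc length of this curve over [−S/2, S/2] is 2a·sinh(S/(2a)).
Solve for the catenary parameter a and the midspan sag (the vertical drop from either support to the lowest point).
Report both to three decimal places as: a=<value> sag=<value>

seed: a₀ = √(S³/(24(L−S))) = √(81.184³/(24·31.386)) = 26.652139
iter 1: u=1.523030  f(a)=+3.848e+00  f'(a)=-2.949e+00  a ← 26.652139 − (+3.848e+00/-2.949e+00) = 27.957015
iter 2: u=1.451943  f(a)=+3.006e-01  f'(a)=-2.504e+00  a ← 27.957015 − (+3.006e-01/-2.504e+00) = 28.077055
iter 3: u=1.445736  f(a)=+2.179e-03  f'(a)=-2.468e+00  a ← 28.077055 − (+2.179e-03/-2.468e+00) = 28.077937
iter 4: u=1.445690  f(a)=+1.163e-07  f'(a)=-2.468e+00  a ← 28.077937 − (+1.163e-07/-2.468e+00) = 28.077937
iter 5: u=1.445690  f(a)=-4.263e-14  f'(a)=-2.468e+00  a ← 28.077937 − (-4.263e-14/-2.468e+00) = 28.077937
converged: |Δa| < 1e-12 after 5 iterations
sag = a·(cosh(S/(2a)) − 1) = 28.077937·(cosh(1.445690) − 1) = 34.821759
T_max/T_min = cosh(S/(2a)) = 2.240182

a=28.078 sag=34.822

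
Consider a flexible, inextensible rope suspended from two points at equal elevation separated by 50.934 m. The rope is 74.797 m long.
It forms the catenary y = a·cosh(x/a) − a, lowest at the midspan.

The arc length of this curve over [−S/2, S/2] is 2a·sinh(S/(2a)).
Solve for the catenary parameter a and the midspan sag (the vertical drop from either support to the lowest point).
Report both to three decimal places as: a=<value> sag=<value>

a=16.159 sag=24.581

seed: a₀ = √(S³/(24(L−S))) = √(50.934³/(24·23.863)) = 15.189502
iter 1: u=1.676618  f(a)=+3.587e+00  f'(a)=-4.119e+00  a ← 15.189502 − (+3.587e+00/-4.119e+00) = 16.060520
iter 2: u=1.585690  f(a)=+3.317e-01  f'(a)=-3.389e+00  a ← 16.060520 − (+3.317e-01/-3.389e+00) = 16.158393
iter 3: u=1.576085  f(a)=+3.474e-03  f'(a)=-3.319e+00  a ← 16.158393 − (+3.474e-03/-3.319e+00) = 16.159440
iter 4: u=1.575983  f(a)=+3.900e-07  f'(a)=-3.318e+00  a ← 16.159440 − (+3.900e-07/-3.318e+00) = 16.159440
iter 5: u=1.575983  f(a)=+0.000e+00  f'(a)=-3.318e+00  a ← 16.159440 − (+0.000e+00/-3.318e+00) = 16.159440
converged: |Δa| < 1e-12 after 5 iterations
sag = a·(cosh(S/(2a)) − 1) = 16.159440·(cosh(1.575983) − 1) = 24.580900
T_max/T_min = cosh(S/(2a)) = 2.521148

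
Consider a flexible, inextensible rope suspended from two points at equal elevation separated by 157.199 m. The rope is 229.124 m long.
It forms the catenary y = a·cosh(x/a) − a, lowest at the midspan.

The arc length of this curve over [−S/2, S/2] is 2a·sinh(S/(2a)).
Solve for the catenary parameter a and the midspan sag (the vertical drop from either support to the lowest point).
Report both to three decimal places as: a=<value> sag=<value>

a=50.403 sag=74.757

seed: a₀ = √(S³/(24(L−S))) = √(157.199³/(24·71.925)) = 47.438299
iter 1: u=1.656879  f(a)=+1.054e+01  f'(a)=-3.951e+00  a ← 47.438299 − (+1.054e+01/-3.951e+00) = 50.106961
iter 2: u=1.568634  f(a)=+9.551e-01  f'(a)=-3.265e+00  a ← 50.106961 − (+9.551e-01/-3.265e+00) = 50.399518
iter 3: u=1.559529  f(a)=+9.562e-03  f'(a)=-3.200e+00  a ← 50.399518 − (+9.562e-03/-3.200e+00) = 50.402507
iter 4: u=1.559436  f(a)=+9.797e-07  f'(a)=-3.199e+00  a ← 50.402507 − (+9.797e-07/-3.199e+00) = 50.402507
iter 5: u=1.559436  f(a)=-2.842e-14  f'(a)=-3.199e+00  a ← 50.402507 − (-2.842e-14/-3.199e+00) = 50.402507
converged: |Δa| < 1e-12 after 5 iterations
sag = a·(cosh(S/(2a)) − 1) = 50.402507·(cosh(1.559436) − 1) = 74.756850
T_max/T_min = cosh(S/(2a)) = 2.483197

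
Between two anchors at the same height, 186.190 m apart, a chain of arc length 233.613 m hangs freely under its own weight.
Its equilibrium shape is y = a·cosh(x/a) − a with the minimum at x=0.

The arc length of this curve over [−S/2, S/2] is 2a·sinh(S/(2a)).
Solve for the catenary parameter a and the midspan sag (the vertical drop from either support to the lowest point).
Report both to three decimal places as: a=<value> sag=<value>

seed: a₀ = √(S³/(24(L−S))) = √(186.190³/(24·47.423)) = 75.306835
iter 1: u=1.236209  f(a)=+3.758e+00  f'(a)=-1.463e+00  a ← 75.306835 − (+3.758e+00/-1.463e+00) = 77.876196
iter 2: u=1.195423  f(a)=+2.009e-01  f'(a)=-1.310e+00  a ← 77.876196 − (+2.009e-01/-1.310e+00) = 78.029547
iter 3: u=1.193074  f(a)=+6.459e-04  f'(a)=-1.302e+00  a ← 78.029547 − (+6.459e-04/-1.302e+00) = 78.030043
iter 4: u=1.193066  f(a)=+6.723e-09  f'(a)=-1.302e+00  a ← 78.030043 − (+6.723e-09/-1.302e+00) = 78.030043
iter 5: u=1.193066  f(a)=+0.000e+00  f'(a)=-1.302e+00  a ← 78.030043 − (+0.000e+00/-1.302e+00) = 78.030043
converged: |Δa| < 1e-12 after 5 iterations
sag = a·(cosh(S/(2a)) − 1) = 78.030043·(cosh(1.193066) − 1) = 62.442182
T_max/T_min = cosh(S/(2a)) = 1.800233

a=78.030 sag=62.442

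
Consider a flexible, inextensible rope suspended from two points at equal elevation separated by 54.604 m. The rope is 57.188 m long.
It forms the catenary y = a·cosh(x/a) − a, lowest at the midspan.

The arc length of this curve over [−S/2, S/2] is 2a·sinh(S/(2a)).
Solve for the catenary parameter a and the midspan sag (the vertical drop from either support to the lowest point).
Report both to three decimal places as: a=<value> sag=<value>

seed: a₀ = √(S³/(24(L−S))) = √(54.604³/(24·2.584)) = 51.237132
iter 1: u=0.532856  f(a)=+3.693e-02  f'(a)=-1.038e-01  a ← 51.237132 − (+3.693e-02/-1.038e-01) = 51.593091
iter 2: u=0.529179  f(a)=+3.884e-04  f'(a)=-1.016e-01  a ← 51.593091 − (+3.884e-04/-1.016e-01) = 51.596915
iter 3: u=0.529140  f(a)=+4.398e-08  f'(a)=-1.016e-01  a ← 51.596915 − (+4.398e-08/-1.016e-01) = 51.596915
iter 4: u=0.529140  f(a)=+0.000e+00  f'(a)=-1.016e-01  a ← 51.596915 − (+0.000e+00/-1.016e-01) = 51.596915
converged: |Δa| < 1e-12 after 4 iterations
sag = a·(cosh(S/(2a)) − 1) = 51.596915·(cosh(0.529140) − 1) = 7.393410
T_max/T_min = cosh(S/(2a)) = 1.143292

a=51.597 sag=7.393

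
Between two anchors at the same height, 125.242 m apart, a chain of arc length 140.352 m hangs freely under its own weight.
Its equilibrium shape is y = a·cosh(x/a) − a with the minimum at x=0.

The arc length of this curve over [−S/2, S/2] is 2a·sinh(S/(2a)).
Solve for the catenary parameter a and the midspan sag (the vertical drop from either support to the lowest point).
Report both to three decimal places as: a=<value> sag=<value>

seed: a₀ = √(S³/(24(L−S))) = √(125.242³/(24·15.110)) = 73.601580
iter 1: u=0.850811  f(a)=+5.564e-01  f'(a)=-4.411e-01  a ← 73.601580 − (+5.564e-01/-4.411e-01) = 74.863028
iter 2: u=0.836474  f(a)=+1.463e-02  f'(a)=-4.182e-01  a ← 74.863028 − (+1.463e-02/-4.182e-01) = 74.898006
iter 3: u=0.836084  f(a)=+1.071e-05  f'(a)=-4.176e-01  a ← 74.898006 − (+1.071e-05/-4.176e-01) = 74.898032
iter 4: u=0.836083  f(a)=+5.770e-12  f'(a)=-4.176e-01  a ← 74.898032 − (+5.770e-12/-4.176e-01) = 74.898032
converged: |Δa| < 1e-12 after 4 iterations
sag = a·(cosh(S/(2a)) − 1) = 74.898032·(cosh(0.836083) − 1) = 27.739126
T_max/T_min = cosh(S/(2a)) = 1.370359

a=74.898 sag=27.739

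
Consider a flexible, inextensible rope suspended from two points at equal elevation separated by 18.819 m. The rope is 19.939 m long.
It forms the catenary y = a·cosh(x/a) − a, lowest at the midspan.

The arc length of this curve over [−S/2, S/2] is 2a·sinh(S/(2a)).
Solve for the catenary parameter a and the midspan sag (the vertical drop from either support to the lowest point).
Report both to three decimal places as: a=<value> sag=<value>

seed: a₀ = √(S³/(24(L−S))) = √(18.819³/(24·1.120)) = 15.746360
iter 1: u=0.597567  f(a)=+2.017e-02  f'(a)=-1.474e-01  a ← 15.746360 − (+2.017e-02/-1.474e-01) = 15.883183
iter 2: u=0.592419  f(a)=+2.659e-04  f'(a)=-1.435e-01  a ← 15.883183 − (+2.659e-04/-1.435e-01) = 15.885035
iter 3: u=0.592350  f(a)=+4.758e-08  f'(a)=-1.435e-01  a ← 15.885035 − (+4.758e-08/-1.435e-01) = 15.885036
iter 4: u=0.592350  f(a)=+0.000e+00  f'(a)=-1.435e-01  a ← 15.885036 − (+0.000e+00/-1.435e-01) = 15.885036
converged: |Δa| < 1e-12 after 4 iterations
sag = a·(cosh(S/(2a)) − 1) = 15.885036·(cosh(0.592350) − 1) = 2.869305
T_max/T_min = cosh(S/(2a)) = 1.180629

a=15.885 sag=2.869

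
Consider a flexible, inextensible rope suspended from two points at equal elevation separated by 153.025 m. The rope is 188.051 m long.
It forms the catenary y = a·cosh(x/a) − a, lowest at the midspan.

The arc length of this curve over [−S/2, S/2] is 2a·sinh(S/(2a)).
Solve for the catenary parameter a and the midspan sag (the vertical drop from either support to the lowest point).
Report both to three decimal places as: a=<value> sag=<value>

a=67.422 sag=48.278

seed: a₀ = √(S³/(24(L−S))) = √(153.025³/(24·35.026)) = 65.289402
iter 1: u=1.171898  f(a)=+2.485e+00  f'(a)=-1.228e+00  a ← 65.289402 − (+2.485e+00/-1.228e+00) = 67.313737
iter 2: u=1.136655  f(a)=+1.203e-01  f'(a)=-1.111e+00  a ← 67.313737 − (+1.203e-01/-1.111e+00) = 67.421944
iter 3: u=1.134831  f(a)=+3.134e-04  f'(a)=-1.106e+00  a ← 67.421944 − (+3.134e-04/-1.106e+00) = 67.422227
iter 4: u=1.134826  f(a)=+2.140e-09  f'(a)=-1.106e+00  a ← 67.422227 − (+2.140e-09/-1.106e+00) = 67.422227
iter 5: u=1.134826  f(a)=+2.842e-14  f'(a)=-1.106e+00  a ← 67.422227 − (+2.842e-14/-1.106e+00) = 67.422227
converged: |Δa| < 1e-12 after 5 iterations
sag = a·(cosh(S/(2a)) − 1) = 67.422227·(cosh(1.134826) − 1) = 48.278038
T_max/T_min = cosh(S/(2a)) = 1.716055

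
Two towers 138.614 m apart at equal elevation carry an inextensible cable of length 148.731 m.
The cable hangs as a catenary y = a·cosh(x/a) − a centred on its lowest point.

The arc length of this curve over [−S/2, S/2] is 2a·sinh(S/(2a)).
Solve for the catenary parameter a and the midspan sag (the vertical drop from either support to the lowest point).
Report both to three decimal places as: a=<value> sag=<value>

seed: a₀ = √(S³/(24(L−S))) = √(138.614³/(24·10.117)) = 104.731940
iter 1: u=0.661756  f(a)=+2.238e-01  f'(a)=-2.018e-01  a ← 104.731940 − (+2.238e-01/-2.018e-01) = 105.841232
iter 2: u=0.654820  f(a)=+3.606e-03  f'(a)=-1.953e-01  a ← 105.841232 − (+3.606e-03/-1.953e-01) = 105.859694
iter 3: u=0.654706  f(a)=+9.699e-07  f'(a)=-1.952e-01  a ← 105.859694 − (+9.699e-07/-1.952e-01) = 105.859699
iter 4: u=0.654706  f(a)=+5.684e-14  f'(a)=-1.952e-01  a ← 105.859699 − (+5.684e-14/-1.952e-01) = 105.859699
converged: |Δa| < 1e-12 after 4 iterations
sag = a·(cosh(S/(2a)) − 1) = 105.859699·(cosh(0.654706) − 1) = 23.509940
T_max/T_min = cosh(S/(2a)) = 1.222086

a=105.860 sag=23.510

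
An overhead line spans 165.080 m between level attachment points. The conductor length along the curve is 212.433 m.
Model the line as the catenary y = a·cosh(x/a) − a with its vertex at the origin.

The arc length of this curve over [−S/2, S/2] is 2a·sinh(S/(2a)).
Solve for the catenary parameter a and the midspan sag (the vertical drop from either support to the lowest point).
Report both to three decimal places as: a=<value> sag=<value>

seed: a₀ = √(S³/(24(L−S))) = √(165.080³/(24·47.353)) = 62.916176
iter 1: u=1.311904  f(a)=+4.246e+00  f'(a)=-1.781e+00  a ← 62.916176 − (+4.246e+00/-1.781e+00) = 65.300508
iter 2: u=1.264002  f(a)=+2.533e-01  f'(a)=-1.574e+00  a ← 65.300508 − (+2.533e-01/-1.574e+00) = 65.461427
iter 3: u=1.260895  f(a)=+1.028e-03  f'(a)=-1.561e+00  a ← 65.461427 − (+1.028e-03/-1.561e+00) = 65.462086
iter 4: u=1.260883  f(a)=+1.708e-08  f'(a)=-1.561e+00  a ← 65.462086 − (+1.708e-08/-1.561e+00) = 65.462086
iter 5: u=1.260883  f(a)=+0.000e+00  f'(a)=-1.561e+00  a ← 65.462086 − (+0.000e+00/-1.561e+00) = 65.462086
converged: |Δa| < 1e-12 after 5 iterations
sag = a·(cosh(S/(2a)) − 1) = 65.462086·(cosh(1.260883) − 1) = 59.306618
T_max/T_min = cosh(S/(2a)) = 1.905969

a=65.462 sag=59.307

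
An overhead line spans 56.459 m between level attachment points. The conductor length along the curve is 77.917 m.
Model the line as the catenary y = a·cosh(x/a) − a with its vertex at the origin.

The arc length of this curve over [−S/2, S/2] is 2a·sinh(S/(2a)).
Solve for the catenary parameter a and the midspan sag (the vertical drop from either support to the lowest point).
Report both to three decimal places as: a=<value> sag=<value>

seed: a₀ = √(S³/(24(L−S))) = √(56.459³/(24·21.458)) = 18.693883
iter 1: u=1.510093  f(a)=+2.584e+00  f'(a)=-2.864e+00  a ← 18.693883 − (+2.584e+00/-2.864e+00) = 19.596120
iter 2: u=1.440566  f(a)=+1.988e-01  f'(a)=-2.438e+00  a ← 19.596120 − (+1.988e-01/-2.438e+00) = 19.677660
iter 3: u=1.434596  f(a)=+1.394e-03  f'(a)=-2.404e+00  a ← 19.677660 − (+1.394e-03/-2.404e+00) = 19.678240
iter 4: u=1.434554  f(a)=+6.965e-08  f'(a)=-2.404e+00  a ← 19.678240 − (+6.965e-08/-2.404e+00) = 19.678240
iter 5: u=1.434554  f(a)=-1.421e-14  f'(a)=-2.404e+00  a ← 19.678240 − (-1.421e-14/-2.404e+00) = 19.678240
converged: |Δa| < 1e-12 after 5 iterations
sag = a·(cosh(S/(2a)) − 1) = 19.678240·(cosh(1.434554) − 1) = 23.968041
T_max/T_min = cosh(S/(2a)) = 2.217997

a=19.678 sag=23.968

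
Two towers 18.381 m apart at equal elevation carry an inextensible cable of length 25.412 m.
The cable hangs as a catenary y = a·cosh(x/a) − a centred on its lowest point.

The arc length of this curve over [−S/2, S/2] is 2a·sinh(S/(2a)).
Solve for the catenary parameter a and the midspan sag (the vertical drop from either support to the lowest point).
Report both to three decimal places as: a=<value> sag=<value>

seed: a₀ = √(S³/(24(L−S))) = √(18.381³/(24·7.031)) = 6.066519
iter 1: u=1.514955  f(a)=+8.524e-01  f'(a)=-2.895e+00  a ← 6.066519 − (+8.524e-01/-2.895e+00) = 6.360896
iter 2: u=1.444844  f(a)=+6.597e-02  f'(a)=-2.463e+00  a ← 6.360896 − (+6.597e-02/-2.463e+00) = 6.387679
iter 3: u=1.438785  f(a)=+4.684e-04  f'(a)=-2.428e+00  a ← 6.387679 − (+4.684e-04/-2.428e+00) = 6.387872
iter 4: u=1.438742  f(a)=+2.399e-08  f'(a)=-2.428e+00  a ← 6.387872 − (+2.399e-08/-2.428e+00) = 6.387872
iter 5: u=1.438742  f(a)=+3.553e-15  f'(a)=-2.428e+00  a ← 6.387872 − (+3.553e-15/-2.428e+00) = 6.387872
converged: |Δa| < 1e-12 after 5 iterations
sag = a·(cosh(S/(2a)) − 1) = 6.387872·(cosh(1.438742) − 1) = 7.833497
T_max/T_min = cosh(S/(2a)) = 2.226308

a=6.388 sag=7.833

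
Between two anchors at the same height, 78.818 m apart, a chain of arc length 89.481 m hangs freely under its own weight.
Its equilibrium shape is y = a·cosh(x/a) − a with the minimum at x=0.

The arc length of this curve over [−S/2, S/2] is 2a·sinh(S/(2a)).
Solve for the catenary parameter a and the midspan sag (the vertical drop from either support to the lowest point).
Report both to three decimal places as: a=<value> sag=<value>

a=44.603 sag=18.573

seed: a₀ = √(S³/(24(L−S))) = √(78.818³/(24·10.663)) = 43.741411
iter 1: u=0.900954  f(a)=+4.412e-01  f'(a)=-5.283e-01  a ← 43.741411 − (+4.412e-01/-5.283e-01) = 44.576614
iter 2: u=0.884073  f(a)=+1.295e-02  f'(a)=-4.977e-01  a ← 44.576614 − (+1.295e-02/-4.977e-01) = 44.602643
iter 3: u=0.883558  f(a)=+1.192e-05  f'(a)=-4.968e-01  a ← 44.602643 − (+1.192e-05/-4.968e-01) = 44.602667
iter 4: u=0.883557  f(a)=+1.012e-11  f'(a)=-4.968e-01  a ← 44.602667 − (+1.012e-11/-4.968e-01) = 44.602667
converged: |Δa| < 1e-12 after 4 iterations
sag = a·(cosh(S/(2a)) − 1) = 44.602667·(cosh(0.883557) − 1) = 18.572567
T_max/T_min = cosh(S/(2a)) = 1.416400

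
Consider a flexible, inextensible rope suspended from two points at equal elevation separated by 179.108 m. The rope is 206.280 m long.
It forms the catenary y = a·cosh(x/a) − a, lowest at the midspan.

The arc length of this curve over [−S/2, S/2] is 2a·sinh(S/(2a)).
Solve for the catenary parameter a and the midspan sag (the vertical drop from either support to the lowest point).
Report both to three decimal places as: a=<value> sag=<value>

a=95.931 sag=44.926

seed: a₀ = √(S³/(24(L−S))) = √(179.108³/(24·27.172)) = 93.865512
iter 1: u=0.954067  f(a)=+1.264e+00  f'(a)=-6.334e-01  a ← 93.865512 − (+1.264e+00/-6.334e-01) = 95.860785
iter 2: u=0.934209  f(a)=+4.142e-02  f'(a)=-5.925e-01  a ← 95.860785 − (+4.142e-02/-5.925e-01) = 95.930694
iter 3: u=0.933528  f(a)=+4.783e-05  f'(a)=-5.911e-01  a ← 95.930694 − (+4.783e-05/-5.911e-01) = 95.930774
iter 4: u=0.933527  f(a)=+6.392e-11  f'(a)=-5.911e-01  a ← 95.930774 − (+6.392e-11/-5.911e-01) = 95.930774
iter 5: u=0.933527  f(a)=+0.000e+00  f'(a)=-5.911e-01  a ← 95.930774 − (+0.000e+00/-5.911e-01) = 95.930774
converged: |Δa| < 1e-12 after 5 iterations
sag = a·(cosh(S/(2a)) − 1) = 95.930774·(cosh(0.933527) − 1) = 44.925795
T_max/T_min = cosh(S/(2a)) = 1.468315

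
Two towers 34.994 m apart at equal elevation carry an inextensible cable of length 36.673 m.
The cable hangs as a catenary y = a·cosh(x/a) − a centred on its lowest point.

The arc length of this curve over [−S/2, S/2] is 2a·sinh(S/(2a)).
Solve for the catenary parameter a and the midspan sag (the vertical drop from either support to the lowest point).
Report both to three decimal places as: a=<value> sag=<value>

a=32.843 sag=4.772

seed: a₀ = √(S³/(24(L−S))) = √(34.994³/(24·1.679)) = 32.610647
iter 1: u=0.536543  f(a)=+2.433e-02  f'(a)=-1.060e-01  a ← 32.610647 − (+2.433e-02/-1.060e-01) = 32.840280
iter 2: u=0.532791  f(a)=+2.594e-04  f'(a)=-1.037e-01  a ← 32.840280 − (+2.594e-04/-1.037e-01) = 32.842781
iter 3: u=0.532750  f(a)=+3.019e-08  f'(a)=-1.037e-01  a ← 32.842781 − (+3.019e-08/-1.037e-01) = 32.842782
iter 4: u=0.532750  f(a)=+1.421e-14  f'(a)=-1.037e-01  a ← 32.842782 − (+1.421e-14/-1.037e-01) = 32.842782
converged: |Δa| < 1e-12 after 4 iterations
sag = a·(cosh(S/(2a)) − 1) = 32.842782·(cosh(0.532750) − 1) = 4.772050
T_max/T_min = cosh(S/(2a)) = 1.145300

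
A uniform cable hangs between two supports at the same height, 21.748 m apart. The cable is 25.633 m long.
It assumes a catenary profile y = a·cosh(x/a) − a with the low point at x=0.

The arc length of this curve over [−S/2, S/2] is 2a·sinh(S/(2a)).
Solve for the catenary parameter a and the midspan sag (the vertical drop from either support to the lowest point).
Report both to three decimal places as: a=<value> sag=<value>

seed: a₀ = √(S³/(24(L−S))) = √(21.748³/(24·3.885)) = 10.503350
iter 1: u=1.035289  f(a)=+2.136e-01  f'(a)=-8.221e-01  a ← 10.503350 − (+2.136e-01/-8.221e-01) = 10.763151
iter 2: u=1.010299  f(a)=+8.182e-03  f'(a)=-7.603e-01  a ← 10.763151 − (+8.182e-03/-7.603e-01) = 10.773912
iter 3: u=1.009290  f(a)=+1.306e-05  f'(a)=-7.578e-01  a ← 10.773912 − (+1.306e-05/-7.578e-01) = 10.773930
iter 4: u=1.009288  f(a)=+3.343e-11  f'(a)=-7.578e-01  a ← 10.773930 − (+3.343e-11/-7.578e-01) = 10.773930
iter 5: u=1.009288  f(a)=-1.066e-14  f'(a)=-7.578e-01  a ← 10.773930 − (-1.066e-14/-7.578e-01) = 10.773930
converged: |Δa| < 1e-12 after 5 iterations
sag = a·(cosh(S/(2a)) − 1) = 10.773930·(cosh(1.009288) − 1) = 5.969434
T_max/T_min = cosh(S/(2a)) = 1.554063

a=10.774 sag=5.969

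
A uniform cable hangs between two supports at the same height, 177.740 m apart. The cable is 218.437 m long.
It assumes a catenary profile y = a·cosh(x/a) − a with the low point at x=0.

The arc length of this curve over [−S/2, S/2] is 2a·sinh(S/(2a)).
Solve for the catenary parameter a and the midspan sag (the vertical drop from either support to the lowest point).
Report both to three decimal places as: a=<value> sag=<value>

seed: a₀ = √(S³/(24(L−S))) = √(177.740³/(24·40.697)) = 75.821251
iter 1: u=1.172099  f(a)=+2.889e+00  f'(a)=-1.228e+00  a ← 75.821251 − (+2.889e+00/-1.228e+00) = 78.172859
iter 2: u=1.136840  f(a)=+1.398e-01  f'(a)=-1.112e+00  a ← 78.172859 − (+1.398e-01/-1.112e+00) = 78.298604
iter 3: u=1.135014  f(a)=+3.646e-04  f'(a)=-1.106e+00  a ← 78.298604 − (+3.646e-04/-1.106e+00) = 78.298933
iter 4: u=1.135009  f(a)=+2.493e-09  f'(a)=-1.106e+00  a ← 78.298933 − (+2.493e-09/-1.106e+00) = 78.298933
iter 5: u=1.135009  f(a)=+5.684e-14  f'(a)=-1.106e+00  a ← 78.298933 − (+5.684e-14/-1.106e+00) = 78.298933
converged: |Δa| < 1e-12 after 5 iterations
sag = a·(cosh(S/(2a)) − 1) = 78.298933·(cosh(1.135009) − 1) = 56.086347
T_max/T_min = cosh(S/(2a)) = 1.716310

a=78.299 sag=56.086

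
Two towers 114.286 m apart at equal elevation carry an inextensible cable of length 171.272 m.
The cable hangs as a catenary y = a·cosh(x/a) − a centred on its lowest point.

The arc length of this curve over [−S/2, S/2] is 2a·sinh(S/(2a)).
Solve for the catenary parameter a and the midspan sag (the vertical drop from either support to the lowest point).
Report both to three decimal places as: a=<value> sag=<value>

seed: a₀ = √(S³/(24(L−S))) = √(114.286³/(24·56.986)) = 33.036942
iter 1: u=1.729670  f(a)=+9.158e+00  f'(a)=-4.599e+00  a ← 33.036942 − (+9.158e+00/-4.599e+00) = 35.028346
iter 2: u=1.631336  f(a)=+8.934e-01  f'(a)=-3.741e+00  a ← 35.028346 − (+8.934e-01/-3.741e+00) = 35.267122
iter 3: u=1.620291  f(a)=+1.053e-02  f'(a)=-3.654e+00  a ← 35.267122 − (+1.053e-02/-3.654e+00) = 35.270004
iter 4: u=1.620159  f(a)=+1.502e-06  f'(a)=-3.653e+00  a ← 35.270004 − (+1.502e-06/-3.653e+00) = 35.270004
iter 5: u=1.620159  f(a)=+2.842e-14  f'(a)=-3.653e+00  a ← 35.270004 − (+2.842e-14/-3.653e+00) = 35.270004
converged: |Δa| < 1e-12 after 5 iterations
sag = a·(cosh(S/(2a)) − 1) = 35.270004·(cosh(1.620159) − 1) = 57.344777
T_max/T_min = cosh(S/(2a)) = 2.625879

a=35.270 sag=57.345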